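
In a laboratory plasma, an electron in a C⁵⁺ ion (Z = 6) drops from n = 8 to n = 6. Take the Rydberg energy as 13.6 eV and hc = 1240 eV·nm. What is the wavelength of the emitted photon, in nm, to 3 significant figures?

For Z = 6 the level energies scale as Z², so the effective Rydberg energy is 13.6 × 36 = 489.6 eV.
ΔE = 489.6 × (1/6² − 1/8²) = 489.6 × 0.01215 = 5.950 eV.
λ = hc/ΔE = 1240 / 5.950 = 208 nm.

208 nm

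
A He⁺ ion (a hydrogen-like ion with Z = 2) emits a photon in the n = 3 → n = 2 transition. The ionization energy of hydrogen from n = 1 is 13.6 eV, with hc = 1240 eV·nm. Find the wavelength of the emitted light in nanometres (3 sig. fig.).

For Z = 2 the level energies scale as Z², so the effective Rydberg energy is 13.6 × 4 = 54.40 eV.
ΔE = 54.40 × (1/2² − 1/3²) = 54.40 × 0.1389 = 7.556 eV.
λ = hc/ΔE = 1240 / 7.556 = 164 nm.

164 nm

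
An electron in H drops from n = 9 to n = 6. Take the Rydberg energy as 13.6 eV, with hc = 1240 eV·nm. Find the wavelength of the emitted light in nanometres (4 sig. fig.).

ΔE = 13.60 × (1/6² − 1/9²) = 13.60 × 0.01543 = 0.2099 eV.
λ = hc/ΔE = 1240 / 0.2099 = 5908 nm.

5908 nm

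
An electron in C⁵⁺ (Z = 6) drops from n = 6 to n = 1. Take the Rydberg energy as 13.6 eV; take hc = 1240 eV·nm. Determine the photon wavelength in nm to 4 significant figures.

For Z = 6 the level energies scale as Z², so the effective Rydberg energy is 13.6 × 36 = 489.6 eV.
ΔE = 489.6 × (1/1² − 1/6²) = 489.6 × 0.9722 = 476.0 eV.
λ = hc/ΔE = 1240 / 476.0 = 2.605 nm.

2.605 nm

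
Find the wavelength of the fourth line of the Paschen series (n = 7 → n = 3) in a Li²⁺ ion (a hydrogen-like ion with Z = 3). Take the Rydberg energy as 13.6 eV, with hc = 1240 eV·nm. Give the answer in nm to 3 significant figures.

The Paschen series terminates on n_f = 3; the fourth line has n_i = 3+4 = 7.
ΔE = 122.4 × (1/3² − 1/7²) = 11.10 eV.
λ = 1240 / 11.10 = 112 nm.

112 nm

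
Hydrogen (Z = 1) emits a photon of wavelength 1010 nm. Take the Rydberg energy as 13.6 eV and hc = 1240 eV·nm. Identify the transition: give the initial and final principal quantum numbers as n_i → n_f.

n_i = 7, n_f = 3

The photon energy is ΔE = hc/λ = 1240 / 1010 = 1.228 eV.
With Z = 1, ΔE = 13.60 × (1/n_f² − 1/n_i²), so 1/n_f² − 1/n_i² = 0.09027.
Trying n_f = 3 gives 1/n_i² = 0.02084, i.e. n_i ≈ 7; this pair matches.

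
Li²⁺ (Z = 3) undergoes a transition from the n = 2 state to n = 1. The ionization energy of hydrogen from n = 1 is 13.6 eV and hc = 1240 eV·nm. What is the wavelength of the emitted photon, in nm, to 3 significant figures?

For Z = 3 the level energies scale as Z², so the effective Rydberg energy is 13.6 × 9 = 122.4 eV.
ΔE = 122.4 × (1/1² − 1/2²) = 122.4 × 0.7500 = 91.80 eV.
λ = hc/ΔE = 1240 / 91.80 = 13.5 nm.

13.5 nm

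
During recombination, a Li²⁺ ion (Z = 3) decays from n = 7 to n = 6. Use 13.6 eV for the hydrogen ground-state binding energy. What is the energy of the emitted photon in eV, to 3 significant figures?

The Bohr energies scale as Z², so for Z = 3: E_n = −122.4/n² eV.
E_7 = −122.4/49 = −2.498 eV and E_6 = −122.4/36 = −3.400 eV.
The photon energy is |E_7 − E_6| = 0.902 eV.

0.902 eV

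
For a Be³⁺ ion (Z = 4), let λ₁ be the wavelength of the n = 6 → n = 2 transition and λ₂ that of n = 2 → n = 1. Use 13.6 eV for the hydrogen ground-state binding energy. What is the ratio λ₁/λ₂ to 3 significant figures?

3.38

λ ∝ 1/ΔE ∝ 1/(1/n_f² − 1/n_i²), and the Z² and hc factors cancel in the ratio.
λ₁/λ₂ = (1/1² − 1/2²)/(1/2² − 1/6²) = 0.7500/0.2222 = 3.38.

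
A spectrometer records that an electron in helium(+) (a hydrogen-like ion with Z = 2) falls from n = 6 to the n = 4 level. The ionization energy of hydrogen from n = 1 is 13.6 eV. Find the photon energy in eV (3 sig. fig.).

The Bohr energies scale as Z², so for Z = 2: E_n = −54.40/n² eV.
E_6 = −54.40/36 = −1.511 eV and E_4 = −54.40/16 = −3.400 eV.
The photon energy is |E_6 − E_4| = 1.89 eV.

1.89 eV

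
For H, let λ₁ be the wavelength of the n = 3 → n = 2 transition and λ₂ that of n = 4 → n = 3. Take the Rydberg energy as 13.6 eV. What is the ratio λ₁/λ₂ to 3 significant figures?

λ ∝ 1/ΔE ∝ 1/(1/n_f² − 1/n_i²), and the Z² and hc factors cancel in the ratio.
λ₁/λ₂ = (1/3² − 1/4²)/(1/2² − 1/3²) = 0.04861/0.1389 = 0.350.

0.350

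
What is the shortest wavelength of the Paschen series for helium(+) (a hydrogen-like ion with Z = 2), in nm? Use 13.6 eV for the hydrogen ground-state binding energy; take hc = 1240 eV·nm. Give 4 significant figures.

The Paschen series has lower level n_f = 3; the series limit corresponds to n_i → ∞.
ΔE_max = 13.6 × 4 / 3² = 6.044 eV.
λ_min = 1240 / 6.044 = 205.1 nm.

205.1 nm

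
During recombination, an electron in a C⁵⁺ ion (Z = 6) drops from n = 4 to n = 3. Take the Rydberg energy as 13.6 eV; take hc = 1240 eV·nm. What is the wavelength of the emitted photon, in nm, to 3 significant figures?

52.1 nm

For Z = 6 the level energies scale as Z², so the effective Rydberg energy is 13.6 × 36 = 489.6 eV.
ΔE = 489.6 × (1/3² − 1/4²) = 489.6 × 0.04861 = 23.80 eV.
λ = hc/ΔE = 1240 / 23.80 = 52.1 nm.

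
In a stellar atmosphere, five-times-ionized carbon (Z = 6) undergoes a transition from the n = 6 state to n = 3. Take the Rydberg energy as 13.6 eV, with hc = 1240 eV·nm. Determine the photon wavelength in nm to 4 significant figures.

For Z = 6 the level energies scale as Z², so the effective Rydberg energy is 13.6 × 36 = 489.6 eV.
ΔE = 489.6 × (1/3² − 1/6²) = 489.6 × 0.08333 = 40.80 eV.
λ = hc/ΔE = 1240 / 40.80 = 30.39 nm.

30.39 nm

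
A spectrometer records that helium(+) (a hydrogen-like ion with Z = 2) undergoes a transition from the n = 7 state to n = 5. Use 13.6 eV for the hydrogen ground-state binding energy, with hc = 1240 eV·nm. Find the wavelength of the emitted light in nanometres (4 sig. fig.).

1163 nm

For Z = 2 the level energies scale as Z², so the effective Rydberg energy is 13.6 × 4 = 54.40 eV.
ΔE = 54.40 × (1/5² − 1/7²) = 54.40 × 0.01959 = 1.066 eV.
λ = hc/ΔE = 1240 / 1.066 = 1163 nm.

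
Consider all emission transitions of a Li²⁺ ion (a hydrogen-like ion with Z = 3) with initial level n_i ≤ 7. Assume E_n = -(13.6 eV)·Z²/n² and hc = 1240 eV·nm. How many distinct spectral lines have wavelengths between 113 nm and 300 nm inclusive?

5

Enumerate all n_i → n_f pairs with 1 ≤ n_f < n_i ≤ 7 and compute λ = 1240 / [13.6·9·(1/n_f² − 1/n_i²)].
Lines falling in [113, 300] nm: 6→3 (121.6 nm), 5→3 (142.5 nm), 4→3 (208.4 nm), 7→4 (240.7 nm), 6→4 (291.8 nm).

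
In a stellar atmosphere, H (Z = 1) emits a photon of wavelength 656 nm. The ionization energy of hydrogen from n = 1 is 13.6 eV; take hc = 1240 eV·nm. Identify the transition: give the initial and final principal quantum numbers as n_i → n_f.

The photon energy is ΔE = hc/λ = 1240 / 656 = 1.890 eV.
With Z = 1, ΔE = 13.60 × (1/n_f² − 1/n_i²), so 1/n_f² − 1/n_i² = 0.1390.
Trying n_f = 2 gives 1/n_i² = 0.1110, i.e. n_i ≈ 3; this pair matches.

n_i = 3, n_f = 2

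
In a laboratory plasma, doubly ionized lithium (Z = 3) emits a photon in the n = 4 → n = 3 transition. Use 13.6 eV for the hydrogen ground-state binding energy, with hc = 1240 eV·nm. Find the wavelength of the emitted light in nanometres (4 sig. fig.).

208.4 nm

For Z = 3 the level energies scale as Z², so the effective Rydberg energy is 13.6 × 9 = 122.4 eV.
ΔE = 122.4 × (1/3² − 1/4²) = 122.4 × 0.04861 = 5.950 eV.
λ = hc/ΔE = 1240 / 5.950 = 208.4 nm.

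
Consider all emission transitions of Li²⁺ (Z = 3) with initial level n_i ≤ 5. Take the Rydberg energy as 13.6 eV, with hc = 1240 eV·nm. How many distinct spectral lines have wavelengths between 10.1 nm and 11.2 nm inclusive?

Enumerate all n_i → n_f pairs with 1 ≤ n_f < n_i ≤ 5 and compute λ = 1240 / [13.6·9·(1/n_f² − 1/n_i²)].
Lines falling in [10.1, 11.2] nm: 5→1 (10.55 nm), 4→1 (10.81 nm).

2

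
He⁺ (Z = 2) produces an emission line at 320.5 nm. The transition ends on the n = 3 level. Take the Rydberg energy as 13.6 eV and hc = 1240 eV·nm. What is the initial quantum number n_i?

The photon energy is ΔE = hc/λ = 1240 / 320.5 = 3.869 eV.
With Z = 2, ΔE = 54.40 × (1/n_f² − 1/n_i²), so 1/n_f² − 1/n_i² = 0.07112.
With n_f = 3: 1/n_i² = 1/9 − 0.07112 = 0.03999, so n_i ≈ 5.00.

n_i = 5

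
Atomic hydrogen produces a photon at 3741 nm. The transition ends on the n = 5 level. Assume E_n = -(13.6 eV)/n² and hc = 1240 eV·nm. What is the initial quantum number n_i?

n_i = 8

The photon energy is ΔE = hc/λ = 1240 / 3741 = 0.3315 eV.
With Z = 1, ΔE = 13.60 × (1/n_f² − 1/n_i²), so 1/n_f² − 1/n_i² = 0.02437.
With n_f = 5: 1/n_i² = 1/25 − 0.02437 = 0.01563, so n_i ≈ 8.00.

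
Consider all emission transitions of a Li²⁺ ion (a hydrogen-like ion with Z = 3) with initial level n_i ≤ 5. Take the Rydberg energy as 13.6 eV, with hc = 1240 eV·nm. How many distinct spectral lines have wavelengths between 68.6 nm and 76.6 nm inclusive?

1

Enumerate all n_i → n_f pairs with 1 ≤ n_f < n_i ≤ 5 and compute λ = 1240 / [13.6·9·(1/n_f² − 1/n_i²)].
Lines falling in [68.6, 76.6] nm: 3→2 (72.94 nm).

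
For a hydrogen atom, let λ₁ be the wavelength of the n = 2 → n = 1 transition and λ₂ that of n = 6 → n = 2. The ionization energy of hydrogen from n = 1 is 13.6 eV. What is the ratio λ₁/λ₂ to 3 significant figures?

0.296

λ ∝ 1/ΔE ∝ 1/(1/n_f² − 1/n_i²), and the Z² and hc factors cancel in the ratio.
λ₁/λ₂ = (1/2² − 1/6²)/(1/1² − 1/2²) = 0.2222/0.7500 = 0.296.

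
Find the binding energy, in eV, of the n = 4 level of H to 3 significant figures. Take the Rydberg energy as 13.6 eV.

E_4 = −13.60/16 = −0.850 eV, so ionization (to E = 0) requires 0.850 eV.

0.850 eV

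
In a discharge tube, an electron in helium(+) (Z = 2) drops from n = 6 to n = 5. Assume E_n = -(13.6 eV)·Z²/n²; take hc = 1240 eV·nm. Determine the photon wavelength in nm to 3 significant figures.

1860 nm

For Z = 2 the level energies scale as Z², so the effective Rydberg energy is 13.6 × 4 = 54.40 eV.
ΔE = 54.40 × (1/5² − 1/6²) = 54.40 × 0.01222 = 0.6649 eV.
λ = hc/ΔE = 1240 / 0.6649 = 1860 nm.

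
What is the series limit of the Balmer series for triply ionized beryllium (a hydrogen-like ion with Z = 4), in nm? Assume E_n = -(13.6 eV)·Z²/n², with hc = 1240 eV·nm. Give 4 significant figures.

22.79 nm

The Balmer series has lower level n_f = 2; the series limit corresponds to n_i → ∞.
ΔE_max = 13.6 × 16 / 2² = 54.40 eV.
λ_min = 1240 / 54.40 = 22.79 nm.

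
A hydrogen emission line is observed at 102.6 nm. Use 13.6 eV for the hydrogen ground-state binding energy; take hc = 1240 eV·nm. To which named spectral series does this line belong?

Lyman

ΔE = 1240/102.6 = 12.09 eV.
This matches 13.6 × (1/1² − 1/3²), so n_f = 1: the Lyman series.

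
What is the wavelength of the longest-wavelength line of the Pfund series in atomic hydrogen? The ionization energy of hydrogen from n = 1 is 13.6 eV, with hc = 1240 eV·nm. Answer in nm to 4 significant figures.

The Pfund series terminates on n_f = 5; the first line has n_i = 5+1 = 6.
ΔE = 13.60 × (1/5² − 1/6²) = 0.1662 eV.
λ = 1240 / 0.1662 = 7460 nm.

7460 nm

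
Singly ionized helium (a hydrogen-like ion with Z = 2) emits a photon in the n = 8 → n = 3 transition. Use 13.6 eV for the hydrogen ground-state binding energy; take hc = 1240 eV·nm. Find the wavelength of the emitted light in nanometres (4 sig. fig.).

For Z = 2 the level energies scale as Z², so the effective Rydberg energy is 13.6 × 4 = 54.40 eV.
ΔE = 54.40 × (1/3² − 1/8²) = 54.40 × 0.09549 = 5.194 eV.
λ = hc/ΔE = 1240 / 5.194 = 238.7 nm.

238.7 nm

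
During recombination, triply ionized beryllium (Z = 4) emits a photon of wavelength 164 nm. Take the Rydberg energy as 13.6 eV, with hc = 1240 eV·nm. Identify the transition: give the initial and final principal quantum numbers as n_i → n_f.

n_i = 6, n_f = 4

The photon energy is ΔE = hc/λ = 1240 / 164 = 7.561 eV.
With Z = 4, ΔE = 217.6 × (1/n_f² − 1/n_i²), so 1/n_f² − 1/n_i² = 0.03475.
Trying n_f = 4 gives 1/n_i² = 0.02775, i.e. n_i ≈ 6; this pair matches.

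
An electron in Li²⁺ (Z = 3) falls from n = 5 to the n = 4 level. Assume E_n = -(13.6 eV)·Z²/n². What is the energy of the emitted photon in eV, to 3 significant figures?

The Bohr energies scale as Z², so for Z = 3: E_n = −122.4/n² eV.
E_5 = −122.4/25 = −4.896 eV and E_4 = −122.4/16 = −7.650 eV.
The photon energy is |E_5 − E_4| = 2.75 eV.

2.75 eV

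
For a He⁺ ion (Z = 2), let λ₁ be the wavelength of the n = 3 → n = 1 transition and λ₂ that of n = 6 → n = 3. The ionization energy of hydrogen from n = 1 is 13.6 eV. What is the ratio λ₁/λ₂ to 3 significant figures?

0.0938

λ ∝ 1/ΔE ∝ 1/(1/n_f² − 1/n_i²), and the Z² and hc factors cancel in the ratio.
λ₁/λ₂ = (1/3² − 1/6²)/(1/1² − 1/3²) = 0.08333/0.8889 = 0.0938.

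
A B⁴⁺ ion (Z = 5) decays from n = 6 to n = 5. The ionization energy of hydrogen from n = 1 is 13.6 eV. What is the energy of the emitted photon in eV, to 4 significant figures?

4.156 eV

The Bohr energies scale as Z², so for Z = 5: E_n = −340.0/n² eV.
E_6 = −340.0/36 = −9.444 eV and E_5 = −340.0/25 = −13.60 eV.
The photon energy is |E_6 − E_5| = 4.156 eV.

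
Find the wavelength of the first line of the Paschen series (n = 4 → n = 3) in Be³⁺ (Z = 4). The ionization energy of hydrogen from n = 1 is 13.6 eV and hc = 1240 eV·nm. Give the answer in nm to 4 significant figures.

117.2 nm

The Paschen series terminates on n_f = 3; the first line has n_i = 3+1 = 4.
ΔE = 217.6 × (1/3² − 1/4²) = 10.58 eV.
λ = 1240 / 10.58 = 117.2 nm.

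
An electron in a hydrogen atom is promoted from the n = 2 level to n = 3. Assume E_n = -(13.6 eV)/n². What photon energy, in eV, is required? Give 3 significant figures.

E_3 = −13.60/9 = −1.511 eV and E_2 = −13.60/4 = −3.400 eV.
The photon energy is |E_3 − E_2| = 1.89 eV.

1.89 eV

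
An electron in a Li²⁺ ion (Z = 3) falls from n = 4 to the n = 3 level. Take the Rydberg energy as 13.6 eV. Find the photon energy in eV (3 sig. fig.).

The Bohr energies scale as Z², so for Z = 3: E_n = −122.4/n² eV.
E_4 = −122.4/16 = −7.650 eV and E_3 = −122.4/9 = −13.60 eV.
The photon energy is |E_4 − E_3| = 5.95 eV.

5.95 eV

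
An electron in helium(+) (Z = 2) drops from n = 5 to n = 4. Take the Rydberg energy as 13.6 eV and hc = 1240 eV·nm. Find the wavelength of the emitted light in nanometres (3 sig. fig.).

1010 nm

For Z = 2 the level energies scale as Z², so the effective Rydberg energy is 13.6 × 4 = 54.40 eV.
ΔE = 54.40 × (1/4² − 1/5²) = 54.40 × 0.02250 = 1.224 eV.
λ = hc/ΔE = 1240 / 1.224 = 1010 nm.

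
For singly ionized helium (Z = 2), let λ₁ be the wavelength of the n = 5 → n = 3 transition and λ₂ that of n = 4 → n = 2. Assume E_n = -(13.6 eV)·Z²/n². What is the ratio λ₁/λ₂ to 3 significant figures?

2.64

λ ∝ 1/ΔE ∝ 1/(1/n_f² − 1/n_i²), and the Z² and hc factors cancel in the ratio.
λ₁/λ₂ = (1/2² − 1/4²)/(1/3² − 1/5²) = 0.1875/0.07111 = 2.64.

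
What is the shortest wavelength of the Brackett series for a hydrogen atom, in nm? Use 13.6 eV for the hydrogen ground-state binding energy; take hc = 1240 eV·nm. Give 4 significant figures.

1459 nm

The Brackett series has lower level n_f = 4; the series limit corresponds to n_i → ∞.
ΔE_max = 13.6 × 1 / 4² = 0.8500 eV.
λ_min = 1240 / 0.8500 = 1459 nm.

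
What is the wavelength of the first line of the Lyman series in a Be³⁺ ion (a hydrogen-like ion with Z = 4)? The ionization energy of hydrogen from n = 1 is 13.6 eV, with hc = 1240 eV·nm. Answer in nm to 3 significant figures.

The Lyman series terminates on n_f = 1; the first line has n_i = 1+1 = 2.
ΔE = 217.6 × (1/1² − 1/2²) = 163.2 eV.
λ = 1240 / 163.2 = 7.60 nm.

7.60 nm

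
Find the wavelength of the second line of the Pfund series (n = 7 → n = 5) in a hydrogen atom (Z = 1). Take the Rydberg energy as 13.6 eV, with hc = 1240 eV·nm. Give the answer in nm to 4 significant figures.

4654 nm

The Pfund series terminates on n_f = 5; the second line has n_i = 5+2 = 7.
ΔE = 13.60 × (1/5² − 1/7²) = 0.2664 eV.
λ = 1240 / 0.2664 = 4654 nm.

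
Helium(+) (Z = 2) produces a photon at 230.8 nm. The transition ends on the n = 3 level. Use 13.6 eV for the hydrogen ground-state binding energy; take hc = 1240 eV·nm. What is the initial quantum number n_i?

The photon energy is ΔE = hc/λ = 1240 / 230.8 = 5.373 eV.
With Z = 2, ΔE = 54.40 × (1/n_f² − 1/n_i²), so 1/n_f² − 1/n_i² = 0.09876.
With n_f = 3: 1/n_i² = 1/9 − 0.09876 = 0.01235, so n_i ≈ 9.00.

n_i = 9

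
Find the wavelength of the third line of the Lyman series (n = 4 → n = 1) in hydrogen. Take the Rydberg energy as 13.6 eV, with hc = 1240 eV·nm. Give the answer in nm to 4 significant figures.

The Lyman series terminates on n_f = 1; the third line has n_i = 1+3 = 4.
ΔE = 13.60 × (1/1² − 1/4²) = 12.75 eV.
λ = 1240 / 12.75 = 97.25 nm.

97.25 nm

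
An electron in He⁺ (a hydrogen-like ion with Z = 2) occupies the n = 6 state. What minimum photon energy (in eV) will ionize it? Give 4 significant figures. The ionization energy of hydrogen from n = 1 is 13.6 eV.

1.511 eV

E_n = −13.6 Z²/n² = −54.40/n² eV for Z = 2.
E_6 = −54.40/36 = −1.511 eV, so ionization (to E = 0) requires 1.511 eV.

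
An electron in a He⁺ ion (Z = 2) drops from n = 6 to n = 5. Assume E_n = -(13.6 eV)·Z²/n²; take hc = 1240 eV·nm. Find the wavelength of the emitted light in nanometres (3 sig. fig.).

For Z = 2 the level energies scale as Z², so the effective Rydberg energy is 13.6 × 4 = 54.40 eV.
ΔE = 54.40 × (1/5² − 1/6²) = 54.40 × 0.01222 = 0.6649 eV.
λ = hc/ΔE = 1240 / 0.6649 = 1860 nm.

1860 nm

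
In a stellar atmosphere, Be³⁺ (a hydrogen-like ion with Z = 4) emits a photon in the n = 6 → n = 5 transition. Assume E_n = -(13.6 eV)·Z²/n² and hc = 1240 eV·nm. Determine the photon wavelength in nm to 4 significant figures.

For Z = 4 the level energies scale as Z², so the effective Rydberg energy is 13.6 × 16 = 217.6 eV.
ΔE = 217.6 × (1/5² − 1/6²) = 217.6 × 0.01222 = 2.660 eV.
λ = hc/ΔE = 1240 / 2.660 = 466.2 nm.

466.2 nm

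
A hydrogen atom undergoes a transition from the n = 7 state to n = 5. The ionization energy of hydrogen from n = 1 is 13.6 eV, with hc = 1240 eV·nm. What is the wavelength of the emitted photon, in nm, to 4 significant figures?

4654 nm

ΔE = 13.60 × (1/5² − 1/7²) = 13.60 × 0.01959 = 0.2664 eV.
λ = hc/ΔE = 1240 / 0.2664 = 4654 nm.
This line belongs to the Pfund series.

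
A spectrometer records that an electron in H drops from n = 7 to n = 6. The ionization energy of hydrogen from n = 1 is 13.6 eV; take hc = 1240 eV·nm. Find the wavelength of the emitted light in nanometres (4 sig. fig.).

12370 nm

ΔE = 13.60 × (1/6² − 1/7²) = 13.60 × 0.007370 = 0.1002 eV.
λ = hc/ΔE = 1240 / 0.1002 = 12370 nm.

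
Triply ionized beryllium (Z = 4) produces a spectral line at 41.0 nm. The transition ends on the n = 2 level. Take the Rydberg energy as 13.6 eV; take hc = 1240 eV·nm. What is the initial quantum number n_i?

The photon energy is ΔE = hc/λ = 1240 / 41.0 = 30.24 eV.
With Z = 4, ΔE = 217.6 × (1/n_f² − 1/n_i²), so 1/n_f² − 1/n_i² = 0.1390.
With n_f = 2: 1/n_i² = 1/4 − 0.1390 = 0.1110, so n_i ≈ 3.00.

n_i = 3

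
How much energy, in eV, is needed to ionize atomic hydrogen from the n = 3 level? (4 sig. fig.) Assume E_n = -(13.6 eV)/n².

1.511 eV

E_3 = −13.60/9 = −1.511 eV, so ionization (to E = 0) requires 1.511 eV.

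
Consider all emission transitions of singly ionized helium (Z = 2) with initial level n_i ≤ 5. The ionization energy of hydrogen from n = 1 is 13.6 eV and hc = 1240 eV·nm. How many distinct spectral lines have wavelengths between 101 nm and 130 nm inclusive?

Enumerate all n_i → n_f pairs with 1 ≤ n_f < n_i ≤ 5 and compute λ = 1240 / [13.6·4·(1/n_f² − 1/n_i²)].
Lines falling in [101, 130] nm: 5→2 (108.5 nm), 4→2 (121.6 nm).

2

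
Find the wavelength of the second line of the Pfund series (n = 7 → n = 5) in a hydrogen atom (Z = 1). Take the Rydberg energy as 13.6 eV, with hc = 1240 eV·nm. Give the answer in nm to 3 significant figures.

The Pfund series terminates on n_f = 5; the second line has n_i = 5+2 = 7.
ΔE = 13.60 × (1/5² − 1/7²) = 0.2664 eV.
λ = 1240 / 0.2664 = 4650 nm.

4650 nm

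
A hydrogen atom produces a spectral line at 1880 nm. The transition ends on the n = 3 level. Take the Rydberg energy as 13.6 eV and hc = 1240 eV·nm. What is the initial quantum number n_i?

n_i = 4

The photon energy is ΔE = hc/λ = 1240 / 1880 = 0.6596 eV.
With Z = 1, ΔE = 13.60 × (1/n_f² − 1/n_i²), so 1/n_f² − 1/n_i² = 0.04850.
With n_f = 3: 1/n_i² = 1/9 − 0.04850 = 0.06261, so n_i ≈ 4.00.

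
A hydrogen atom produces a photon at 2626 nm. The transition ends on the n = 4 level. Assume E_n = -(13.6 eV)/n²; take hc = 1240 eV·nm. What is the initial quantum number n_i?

n_i = 6

The photon energy is ΔE = hc/λ = 1240 / 2626 = 0.4722 eV.
With Z = 1, ΔE = 13.60 × (1/n_f² − 1/n_i²), so 1/n_f² − 1/n_i² = 0.03472.
With n_f = 4: 1/n_i² = 1/16 − 0.03472 = 0.02778, so n_i ≈ 6.00.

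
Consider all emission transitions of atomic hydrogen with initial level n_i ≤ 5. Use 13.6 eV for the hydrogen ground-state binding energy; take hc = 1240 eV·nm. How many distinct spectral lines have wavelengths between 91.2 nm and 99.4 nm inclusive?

2

Enumerate all n_i → n_f pairs with 1 ≤ n_f < n_i ≤ 5 and compute λ = 1240 / [13.6·1·(1/n_f² − 1/n_i²)].
Lines falling in [91.2, 99.4] nm: 5→1 (94.98 nm), 4→1 (97.25 nm).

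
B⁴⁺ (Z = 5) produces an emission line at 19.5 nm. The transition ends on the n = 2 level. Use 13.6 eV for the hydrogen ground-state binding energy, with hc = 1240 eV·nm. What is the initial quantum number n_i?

n_i = 4

The photon energy is ΔE = hc/λ = 1240 / 19.5 = 63.59 eV.
With Z = 5, ΔE = 340.0 × (1/n_f² − 1/n_i²), so 1/n_f² − 1/n_i² = 0.1870.
With n_f = 2: 1/n_i² = 1/4 − 0.1870 = 0.06297, so n_i ≈ 3.99.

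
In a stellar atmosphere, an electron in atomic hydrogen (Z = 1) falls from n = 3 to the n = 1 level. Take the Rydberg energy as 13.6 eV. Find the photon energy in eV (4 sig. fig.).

E_3 = −13.60/9 = −1.511 eV and E_1 = −13.60/1 = −13.60 eV.
The photon energy is |E_3 − E_1| = 12.09 eV.

12.09 eV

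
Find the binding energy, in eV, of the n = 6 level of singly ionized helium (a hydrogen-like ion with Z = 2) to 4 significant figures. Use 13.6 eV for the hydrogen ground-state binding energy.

1.511 eV

E_n = −13.6 Z²/n² = −54.40/n² eV for Z = 2.
E_6 = −54.40/36 = −1.511 eV, so ionization (to E = 0) requires 1.511 eV.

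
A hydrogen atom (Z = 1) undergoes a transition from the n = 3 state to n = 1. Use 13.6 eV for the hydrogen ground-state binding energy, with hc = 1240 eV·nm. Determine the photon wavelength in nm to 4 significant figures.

ΔE = 13.60 × (1/1² − 1/3²) = 13.60 × 0.8889 = 12.09 eV.
λ = hc/ΔE = 1240 / 12.09 = 102.6 nm.
This line belongs to the Lyman series.

102.6 nm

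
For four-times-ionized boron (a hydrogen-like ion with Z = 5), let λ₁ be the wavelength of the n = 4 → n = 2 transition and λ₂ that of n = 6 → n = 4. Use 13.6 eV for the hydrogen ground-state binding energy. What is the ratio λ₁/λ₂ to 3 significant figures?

λ ∝ 1/ΔE ∝ 1/(1/n_f² − 1/n_i²), and the Z² and hc factors cancel in the ratio.
λ₁/λ₂ = (1/4² − 1/6²)/(1/2² − 1/4²) = 0.03472/0.1875 = 0.185.

0.185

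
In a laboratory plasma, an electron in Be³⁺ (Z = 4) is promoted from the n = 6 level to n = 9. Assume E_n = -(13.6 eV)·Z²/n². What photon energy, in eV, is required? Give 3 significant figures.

The Bohr energies scale as Z², so for Z = 4: E_n = −217.6/n² eV.
E_9 = −217.6/81 = −2.686 eV and E_6 = −217.6/36 = −6.044 eV.
The photon energy is |E_9 − E_6| = 3.36 eV.

3.36 eV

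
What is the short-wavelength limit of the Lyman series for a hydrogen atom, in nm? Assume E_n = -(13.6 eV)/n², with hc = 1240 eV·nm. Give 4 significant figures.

The Lyman series has lower level n_f = 1; the series limit corresponds to n_i → ∞.
ΔE_max = 13.6 × 1 / 1² = 13.60 eV.
λ_min = 1240 / 13.60 = 91.18 nm.

91.18 nm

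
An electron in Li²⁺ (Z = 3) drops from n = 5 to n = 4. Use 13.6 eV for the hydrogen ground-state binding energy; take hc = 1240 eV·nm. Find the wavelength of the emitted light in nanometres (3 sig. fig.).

450 nm

For Z = 3 the level energies scale as Z², so the effective Rydberg energy is 13.6 × 9 = 122.4 eV.
ΔE = 122.4 × (1/4² − 1/5²) = 122.4 × 0.02250 = 2.754 eV.
λ = hc/ΔE = 1240 / 2.754 = 450 nm.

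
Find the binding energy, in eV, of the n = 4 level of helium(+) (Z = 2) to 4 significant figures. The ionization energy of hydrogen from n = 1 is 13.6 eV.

3.400 eV

E_n = −13.6 Z²/n² = −54.40/n² eV for Z = 2.
E_4 = −54.40/16 = −3.400 eV, so ionization (to E = 0) requires 3.400 eV.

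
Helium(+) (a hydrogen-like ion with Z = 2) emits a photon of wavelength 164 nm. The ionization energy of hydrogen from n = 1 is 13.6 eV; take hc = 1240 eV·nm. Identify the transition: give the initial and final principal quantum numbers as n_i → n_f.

n_i = 3, n_f = 2

The photon energy is ΔE = hc/λ = 1240 / 164 = 7.561 eV.
With Z = 2, ΔE = 54.40 × (1/n_f² − 1/n_i²), so 1/n_f² − 1/n_i² = 0.1390.
Trying n_f = 2 gives 1/n_i² = 0.1110, i.e. n_i ≈ 3; this pair matches.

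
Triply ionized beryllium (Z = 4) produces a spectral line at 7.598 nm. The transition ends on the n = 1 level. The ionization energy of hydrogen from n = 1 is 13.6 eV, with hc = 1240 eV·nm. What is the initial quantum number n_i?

n_i = 2

The photon energy is ΔE = hc/λ = 1240 / 7.598 = 163.2 eV.
With Z = 4, ΔE = 217.6 × (1/n_f² − 1/n_i²), so 1/n_f² − 1/n_i² = 0.7500.
With n_f = 1: 1/n_i² = 1/1 − 0.7500 = 0.2500, so n_i ≈ 2.00.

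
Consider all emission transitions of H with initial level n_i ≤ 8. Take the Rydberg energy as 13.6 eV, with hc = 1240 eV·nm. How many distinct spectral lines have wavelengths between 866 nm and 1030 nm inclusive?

2

Enumerate all n_i → n_f pairs with 1 ≤ n_f < n_i ≤ 8 and compute λ = 1240 / [13.6·1·(1/n_f² − 1/n_i²)].
Lines falling in [866, 1030] nm: 8→3 (954.9 nm), 7→3 (1005 nm).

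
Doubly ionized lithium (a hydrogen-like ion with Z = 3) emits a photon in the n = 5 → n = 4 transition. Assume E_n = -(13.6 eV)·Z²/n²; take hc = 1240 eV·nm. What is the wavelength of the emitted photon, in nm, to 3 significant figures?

For Z = 3 the level energies scale as Z², so the effective Rydberg energy is 13.6 × 9 = 122.4 eV.
ΔE = 122.4 × (1/4² − 1/5²) = 122.4 × 0.02250 = 2.754 eV.
λ = hc/ΔE = 1240 / 2.754 = 450 nm.

450 nm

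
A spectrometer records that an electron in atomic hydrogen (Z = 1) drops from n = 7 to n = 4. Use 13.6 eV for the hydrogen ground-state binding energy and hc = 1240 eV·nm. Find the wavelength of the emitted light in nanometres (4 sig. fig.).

2166 nm

ΔE = 13.60 × (1/4² − 1/7²) = 13.60 × 0.04209 = 0.5724 eV.
λ = hc/ΔE = 1240 / 0.5724 = 2166 nm.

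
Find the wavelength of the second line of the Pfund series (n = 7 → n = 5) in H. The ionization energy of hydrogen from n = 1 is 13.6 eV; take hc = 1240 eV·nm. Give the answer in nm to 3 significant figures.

The Pfund series terminates on n_f = 5; the second line has n_i = 5+2 = 7.
ΔE = 13.60 × (1/5² − 1/7²) = 0.2664 eV.
λ = 1240 / 0.2664 = 4650 nm.

4650 nm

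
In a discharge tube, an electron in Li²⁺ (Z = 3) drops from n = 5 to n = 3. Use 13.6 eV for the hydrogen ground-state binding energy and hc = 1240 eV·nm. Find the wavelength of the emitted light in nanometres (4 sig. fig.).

For Z = 3 the level energies scale as Z², so the effective Rydberg energy is 13.6 × 9 = 122.4 eV.
ΔE = 122.4 × (1/3² − 1/5²) = 122.4 × 0.07111 = 8.704 eV.
λ = hc/ΔE = 1240 / 8.704 = 142.5 nm.

142.5 nm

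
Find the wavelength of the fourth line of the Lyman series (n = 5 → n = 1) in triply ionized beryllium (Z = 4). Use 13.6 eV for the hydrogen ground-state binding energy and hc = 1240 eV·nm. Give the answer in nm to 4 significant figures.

The Lyman series terminates on n_f = 1; the fourth line has n_i = 1+4 = 5.
ΔE = 217.6 × (1/1² − 1/5²) = 208.9 eV.
λ = 1240 / 208.9 = 5.936 nm.

5.936 nm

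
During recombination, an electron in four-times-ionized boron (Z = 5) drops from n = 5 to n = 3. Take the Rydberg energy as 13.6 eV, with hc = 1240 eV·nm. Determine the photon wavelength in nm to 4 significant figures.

51.29 nm

For Z = 5 the level energies scale as Z², so the effective Rydberg energy is 13.6 × 25 = 340.0 eV.
ΔE = 340.0 × (1/3² − 1/5²) = 340.0 × 0.07111 = 24.18 eV.
λ = hc/ΔE = 1240 / 24.18 = 51.29 nm.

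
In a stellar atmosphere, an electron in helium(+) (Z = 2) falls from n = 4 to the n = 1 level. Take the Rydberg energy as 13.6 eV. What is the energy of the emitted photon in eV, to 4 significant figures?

51.00 eV

The Bohr energies scale as Z², so for Z = 2: E_n = −54.40/n² eV.
E_4 = −54.40/16 = −3.400 eV and E_1 = −54.40/1 = −54.40 eV.
The photon energy is |E_4 − E_1| = 51.00 eV.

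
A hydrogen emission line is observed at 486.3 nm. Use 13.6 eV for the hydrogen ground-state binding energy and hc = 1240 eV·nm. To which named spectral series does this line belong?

ΔE = 1240/486.3 = 2.550 eV.
This matches 13.6 × (1/2² − 1/4²), so n_f = 2: the Balmer series.

Balmer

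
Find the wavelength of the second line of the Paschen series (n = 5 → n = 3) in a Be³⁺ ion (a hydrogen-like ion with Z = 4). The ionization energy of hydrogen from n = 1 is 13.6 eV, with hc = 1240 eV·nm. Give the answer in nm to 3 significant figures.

80.1 nm

The Paschen series terminates on n_f = 3; the second line has n_i = 3+2 = 5.
ΔE = 217.6 × (1/3² − 1/5²) = 15.47 eV.
λ = 1240 / 15.47 = 80.1 nm.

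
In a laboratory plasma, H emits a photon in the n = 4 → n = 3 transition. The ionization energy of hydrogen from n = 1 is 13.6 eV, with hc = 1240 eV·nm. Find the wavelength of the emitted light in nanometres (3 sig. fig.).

ΔE = 13.60 × (1/3² − 1/4²) = 13.60 × 0.04861 = 0.6611 eV.
λ = hc/ΔE = 1240 / 0.6611 = 1880 nm.

1880 nm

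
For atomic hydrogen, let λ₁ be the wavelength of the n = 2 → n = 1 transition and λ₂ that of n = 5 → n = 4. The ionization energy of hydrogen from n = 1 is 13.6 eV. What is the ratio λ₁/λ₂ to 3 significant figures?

λ ∝ 1/ΔE ∝ 1/(1/n_f² − 1/n_i²), and the Z² and hc factors cancel in the ratio.
λ₁/λ₂ = (1/4² − 1/5²)/(1/1² − 1/2²) = 0.02250/0.7500 = 0.0300.

0.0300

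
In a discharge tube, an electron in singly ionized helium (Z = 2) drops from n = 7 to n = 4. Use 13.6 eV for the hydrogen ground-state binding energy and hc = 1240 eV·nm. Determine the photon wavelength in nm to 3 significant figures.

For Z = 2 the level energies scale as Z², so the effective Rydberg energy is 13.6 × 4 = 54.40 eV.
ΔE = 54.40 × (1/4² − 1/7²) = 54.40 × 0.04209 = 2.290 eV.
λ = hc/ΔE = 1240 / 2.290 = 542 nm.

542 nm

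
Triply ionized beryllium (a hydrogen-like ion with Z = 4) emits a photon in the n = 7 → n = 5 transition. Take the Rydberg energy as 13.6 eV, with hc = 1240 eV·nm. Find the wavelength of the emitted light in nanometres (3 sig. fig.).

For Z = 4 the level energies scale as Z², so the effective Rydberg energy is 13.6 × 16 = 217.6 eV.
ΔE = 217.6 × (1/5² − 1/7²) = 217.6 × 0.01959 = 4.263 eV.
λ = hc/ΔE = 1240 / 4.263 = 291 nm.

291 nm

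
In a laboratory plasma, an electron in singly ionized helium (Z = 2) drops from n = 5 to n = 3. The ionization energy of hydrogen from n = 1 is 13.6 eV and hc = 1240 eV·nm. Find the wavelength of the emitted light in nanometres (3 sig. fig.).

For Z = 2 the level energies scale as Z², so the effective Rydberg energy is 13.6 × 4 = 54.40 eV.
ΔE = 54.40 × (1/3² − 1/5²) = 54.40 × 0.07111 = 3.868 eV.
λ = hc/ΔE = 1240 / 3.868 = 321 nm.

321 nm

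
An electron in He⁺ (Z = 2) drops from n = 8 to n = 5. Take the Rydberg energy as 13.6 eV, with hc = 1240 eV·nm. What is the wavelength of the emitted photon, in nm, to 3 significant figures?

For Z = 2 the level energies scale as Z², so the effective Rydberg energy is 13.6 × 4 = 54.40 eV.
ΔE = 54.40 × (1/5² − 1/8²) = 54.40 × 0.02438 = 1.326 eV.
λ = hc/ΔE = 1240 / 1.326 = 935 nm.

935 nm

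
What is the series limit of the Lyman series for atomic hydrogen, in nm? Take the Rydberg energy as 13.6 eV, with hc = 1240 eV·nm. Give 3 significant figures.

The Lyman series has lower level n_f = 1; the series limit corresponds to n_i → ∞.
ΔE_max = 13.6 × 1 / 1² = 13.60 eV.
λ_min = 1240 / 13.60 = 91.2 nm.

91.2 nm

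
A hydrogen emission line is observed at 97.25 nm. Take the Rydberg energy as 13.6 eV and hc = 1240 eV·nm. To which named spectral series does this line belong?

ΔE = 1240/97.25 = 12.75 eV.
This matches 13.6 × (1/1² − 1/4²), so n_f = 1: the Lyman series.

Lyman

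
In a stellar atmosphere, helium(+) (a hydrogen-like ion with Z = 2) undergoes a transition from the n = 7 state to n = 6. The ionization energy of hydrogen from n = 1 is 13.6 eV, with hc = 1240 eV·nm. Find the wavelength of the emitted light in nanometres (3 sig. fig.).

3090 nm

For Z = 2 the level energies scale as Z², so the effective Rydberg energy is 13.6 × 4 = 54.40 eV.
ΔE = 54.40 × (1/6² − 1/7²) = 54.40 × 0.007370 = 0.4009 eV.
λ = hc/ΔE = 1240 / 0.4009 = 3090 nm.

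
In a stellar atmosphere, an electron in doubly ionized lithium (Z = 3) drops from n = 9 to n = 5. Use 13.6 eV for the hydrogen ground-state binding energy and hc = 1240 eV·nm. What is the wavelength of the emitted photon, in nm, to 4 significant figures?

366.3 nm

For Z = 3 the level energies scale as Z², so the effective Rydberg energy is 13.6 × 9 = 122.4 eV.
ΔE = 122.4 × (1/5² − 1/9²) = 122.4 × 0.02765 = 3.385 eV.
λ = hc/ΔE = 1240 / 3.385 = 366.3 nm.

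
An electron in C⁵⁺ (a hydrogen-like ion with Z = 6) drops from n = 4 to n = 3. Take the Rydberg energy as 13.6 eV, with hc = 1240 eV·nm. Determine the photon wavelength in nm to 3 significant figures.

52.1 nm

For Z = 6 the level energies scale as Z², so the effective Rydberg energy is 13.6 × 36 = 489.6 eV.
ΔE = 489.6 × (1/3² − 1/4²) = 489.6 × 0.04861 = 23.80 eV.
λ = hc/ΔE = 1240 / 23.80 = 52.1 nm.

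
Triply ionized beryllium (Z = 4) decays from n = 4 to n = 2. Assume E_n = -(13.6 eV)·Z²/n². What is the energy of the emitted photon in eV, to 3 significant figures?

The Bohr energies scale as Z², so for Z = 4: E_n = −217.6/n² eV.
E_4 = −217.6/16 = −13.60 eV and E_2 = −217.6/4 = −54.40 eV.
The photon energy is |E_4 − E_2| = 40.8 eV.

40.8 eV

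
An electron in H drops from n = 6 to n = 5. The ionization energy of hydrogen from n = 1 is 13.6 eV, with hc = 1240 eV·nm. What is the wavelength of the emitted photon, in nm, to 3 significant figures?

7460 nm

ΔE = 13.60 × (1/5² − 1/6²) = 13.60 × 0.01222 = 0.1662 eV.
λ = hc/ΔE = 1240 / 0.1662 = 7460 nm.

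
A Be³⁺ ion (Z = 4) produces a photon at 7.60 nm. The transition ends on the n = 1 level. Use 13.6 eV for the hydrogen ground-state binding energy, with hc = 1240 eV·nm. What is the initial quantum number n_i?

n_i = 2

The photon energy is ΔE = hc/λ = 1240 / 7.60 = 163.2 eV.
With Z = 4, ΔE = 217.6 × (1/n_f² − 1/n_i²), so 1/n_f² − 1/n_i² = 0.7498.
With n_f = 1: 1/n_i² = 1/1 − 0.7498 = 0.2502, so n_i ≈ 2.00.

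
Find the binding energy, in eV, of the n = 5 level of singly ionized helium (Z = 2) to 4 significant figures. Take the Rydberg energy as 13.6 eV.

2.176 eV

E_n = −13.6 Z²/n² = −54.40/n² eV for Z = 2.
E_5 = −54.40/25 = −2.176 eV, so ionization (to E = 0) requires 2.176 eV.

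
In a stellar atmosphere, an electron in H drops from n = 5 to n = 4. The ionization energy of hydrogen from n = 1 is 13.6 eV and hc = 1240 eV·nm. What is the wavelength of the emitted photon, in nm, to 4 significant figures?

4052 nm

ΔE = 13.60 × (1/4² − 1/5²) = 13.60 × 0.02250 = 0.3060 eV.
λ = hc/ΔE = 1240 / 0.3060 = 4052 nm.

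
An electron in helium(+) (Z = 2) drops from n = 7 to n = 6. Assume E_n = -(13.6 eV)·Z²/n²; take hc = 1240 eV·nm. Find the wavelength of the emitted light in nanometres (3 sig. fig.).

For Z = 2 the level energies scale as Z², so the effective Rydberg energy is 13.6 × 4 = 54.40 eV.
ΔE = 54.40 × (1/6² − 1/7²) = 54.40 × 0.007370 = 0.4009 eV.
λ = hc/ΔE = 1240 / 0.4009 = 3090 nm.

3090 nm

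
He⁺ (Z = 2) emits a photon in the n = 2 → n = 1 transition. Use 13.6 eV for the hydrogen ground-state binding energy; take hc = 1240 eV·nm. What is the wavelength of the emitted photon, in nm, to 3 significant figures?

30.4 nm

For Z = 2 the level energies scale as Z², so the effective Rydberg energy is 13.6 × 4 = 54.40 eV.
ΔE = 54.40 × (1/1² − 1/2²) = 54.40 × 0.7500 = 40.80 eV.
λ = hc/ΔE = 1240 / 40.80 = 30.4 nm.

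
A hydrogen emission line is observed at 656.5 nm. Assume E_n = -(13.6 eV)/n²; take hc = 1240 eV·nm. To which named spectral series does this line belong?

Balmer

ΔE = 1240/656.5 = 1.889 eV.
This matches 13.6 × (1/2² − 1/3²), so n_f = 2: the Balmer series.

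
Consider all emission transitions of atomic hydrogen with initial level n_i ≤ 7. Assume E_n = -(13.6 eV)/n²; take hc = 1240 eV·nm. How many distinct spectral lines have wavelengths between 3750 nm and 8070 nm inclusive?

Enumerate all n_i → n_f pairs with 1 ≤ n_f < n_i ≤ 7 and compute λ = 1240 / [13.6·1·(1/n_f² − 1/n_i²)].
Lines falling in [3750, 8070] nm: 5→4 (4052 nm), 7→5 (4654 nm), 6→5 (7460 nm).

3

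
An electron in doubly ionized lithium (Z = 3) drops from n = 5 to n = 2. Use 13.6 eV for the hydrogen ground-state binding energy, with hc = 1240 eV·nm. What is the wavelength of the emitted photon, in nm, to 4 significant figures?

48.24 nm

For Z = 3 the level energies scale as Z², so the effective Rydberg energy is 13.6 × 9 = 122.4 eV.
ΔE = 122.4 × (1/2² − 1/5²) = 122.4 × 0.2100 = 25.70 eV.
λ = hc/ΔE = 1240 / 25.70 = 48.24 nm.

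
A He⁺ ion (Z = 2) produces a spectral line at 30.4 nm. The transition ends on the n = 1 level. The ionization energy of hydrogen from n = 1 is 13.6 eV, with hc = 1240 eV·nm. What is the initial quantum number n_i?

The photon energy is ΔE = hc/λ = 1240 / 30.4 = 40.79 eV.
With Z = 2, ΔE = 54.40 × (1/n_f² − 1/n_i²), so 1/n_f² − 1/n_i² = 0.7498.
With n_f = 1: 1/n_i² = 1/1 − 0.7498 = 0.2502, so n_i ≈ 2.00.

n_i = 2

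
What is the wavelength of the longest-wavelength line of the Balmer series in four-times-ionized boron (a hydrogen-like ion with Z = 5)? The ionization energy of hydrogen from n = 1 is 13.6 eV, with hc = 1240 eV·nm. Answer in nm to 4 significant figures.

The Balmer series terminates on n_f = 2; the first line has n_i = 2+1 = 3.
ΔE = 340.0 × (1/2² − 1/3²) = 47.22 eV.
λ = 1240 / 47.22 = 26.26 nm.

26.26 nm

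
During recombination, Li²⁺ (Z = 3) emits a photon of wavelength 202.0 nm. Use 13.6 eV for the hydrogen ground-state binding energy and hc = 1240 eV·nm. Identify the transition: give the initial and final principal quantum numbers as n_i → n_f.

n_i = 9, n_f = 4

The photon energy is ΔE = hc/λ = 1240 / 202.0 = 6.139 eV.
With Z = 3, ΔE = 122.4 × (1/n_f² − 1/n_i²), so 1/n_f² − 1/n_i² = 0.05015.
Trying n_f = 4 gives 1/n_i² = 0.01235, i.e. n_i ≈ 9; this pair matches.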